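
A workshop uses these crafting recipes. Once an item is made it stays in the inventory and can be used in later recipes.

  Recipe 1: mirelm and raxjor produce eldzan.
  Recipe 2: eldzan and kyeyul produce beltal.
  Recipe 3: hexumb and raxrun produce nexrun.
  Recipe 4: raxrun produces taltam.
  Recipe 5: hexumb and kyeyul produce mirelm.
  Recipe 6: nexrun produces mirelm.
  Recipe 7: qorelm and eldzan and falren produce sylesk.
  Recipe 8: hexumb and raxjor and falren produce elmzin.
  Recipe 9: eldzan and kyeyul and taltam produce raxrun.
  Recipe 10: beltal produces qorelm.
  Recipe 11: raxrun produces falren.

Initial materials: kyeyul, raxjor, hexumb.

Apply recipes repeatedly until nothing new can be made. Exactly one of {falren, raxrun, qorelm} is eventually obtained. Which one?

hexumb and kyeyul → mirelm (Recipe 5).
mirelm and raxjor → eldzan (Recipe 1).
Using Recipe 2, eldzan and kyeyul make beltal.
beltal → qorelm (Recipe 10).
raxrun would need eldzan, kyeyul, and taltam (Recipe 9), but taltam is never obtained. falren would need raxrun (Recipe 11), but raxrun is never obtained.

qorelm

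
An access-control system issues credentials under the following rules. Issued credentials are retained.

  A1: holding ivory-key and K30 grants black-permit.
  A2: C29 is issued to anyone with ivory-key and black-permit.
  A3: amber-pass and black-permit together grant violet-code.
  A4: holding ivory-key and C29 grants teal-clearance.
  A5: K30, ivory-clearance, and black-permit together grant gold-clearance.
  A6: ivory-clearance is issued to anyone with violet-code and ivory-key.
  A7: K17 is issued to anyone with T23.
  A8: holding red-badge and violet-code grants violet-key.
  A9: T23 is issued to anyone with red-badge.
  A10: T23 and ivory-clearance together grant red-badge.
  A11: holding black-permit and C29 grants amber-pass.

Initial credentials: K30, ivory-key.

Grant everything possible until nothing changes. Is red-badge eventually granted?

No

red-badge would need T23 and ivory-clearance (A10), but T23 is never granted.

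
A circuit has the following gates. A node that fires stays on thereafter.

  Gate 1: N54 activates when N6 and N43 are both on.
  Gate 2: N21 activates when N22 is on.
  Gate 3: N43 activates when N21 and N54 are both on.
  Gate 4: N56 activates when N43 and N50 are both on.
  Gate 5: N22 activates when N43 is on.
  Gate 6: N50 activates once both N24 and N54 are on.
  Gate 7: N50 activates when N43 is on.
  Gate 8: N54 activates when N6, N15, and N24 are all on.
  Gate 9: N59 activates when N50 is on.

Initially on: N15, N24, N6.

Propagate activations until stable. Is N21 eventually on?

N21 would need N22 (Gate 2), but N22 never turns on.

No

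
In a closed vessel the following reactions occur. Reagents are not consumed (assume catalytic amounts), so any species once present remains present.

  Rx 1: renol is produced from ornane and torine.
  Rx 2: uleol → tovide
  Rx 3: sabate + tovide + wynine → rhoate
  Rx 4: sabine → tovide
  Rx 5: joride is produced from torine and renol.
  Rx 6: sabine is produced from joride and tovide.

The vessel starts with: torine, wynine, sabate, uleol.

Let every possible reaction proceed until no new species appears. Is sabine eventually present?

No

sabine would need joride and tovide (Rx 6), but joride never forms.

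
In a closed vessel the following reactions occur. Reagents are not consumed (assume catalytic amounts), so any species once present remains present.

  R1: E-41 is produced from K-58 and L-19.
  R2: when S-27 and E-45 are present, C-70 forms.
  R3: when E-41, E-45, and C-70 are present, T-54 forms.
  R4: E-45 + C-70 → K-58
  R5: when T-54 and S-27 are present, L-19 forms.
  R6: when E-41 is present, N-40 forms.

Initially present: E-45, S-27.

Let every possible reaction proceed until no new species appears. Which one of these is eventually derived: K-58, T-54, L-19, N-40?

S-27 and E-45 present → C-70 forms (R2).
E-45 and C-70 present → K-58 forms (R4).
T-54 would need E-41, E-45, and C-70 (R3), but E-41 never forms. L-19 would need T-54 and S-27 (R5), but T-54 never forms. N-40 would need E-41 (R6), but E-41 never forms.

K-58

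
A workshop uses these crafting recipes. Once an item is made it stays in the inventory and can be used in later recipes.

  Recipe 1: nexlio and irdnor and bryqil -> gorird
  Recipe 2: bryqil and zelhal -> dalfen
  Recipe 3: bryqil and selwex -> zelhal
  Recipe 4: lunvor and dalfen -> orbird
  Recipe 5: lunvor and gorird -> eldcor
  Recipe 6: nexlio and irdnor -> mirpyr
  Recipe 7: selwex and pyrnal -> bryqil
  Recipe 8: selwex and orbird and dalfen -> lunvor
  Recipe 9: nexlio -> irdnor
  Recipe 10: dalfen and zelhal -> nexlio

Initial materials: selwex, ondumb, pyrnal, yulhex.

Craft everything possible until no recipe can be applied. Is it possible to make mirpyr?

Yes

Using Recipe 7, selwex and pyrnal make bryqil.
Using Recipe 3, bryqil and selwex make zelhal.
Using Recipe 2, bryqil and zelhal make dalfen.
Using Recipe 10, dalfen and zelhal make nexlio.
nexlio -> irdnor (Recipe 9).
Using Recipe 6, nexlio and irdnor make mirpyr.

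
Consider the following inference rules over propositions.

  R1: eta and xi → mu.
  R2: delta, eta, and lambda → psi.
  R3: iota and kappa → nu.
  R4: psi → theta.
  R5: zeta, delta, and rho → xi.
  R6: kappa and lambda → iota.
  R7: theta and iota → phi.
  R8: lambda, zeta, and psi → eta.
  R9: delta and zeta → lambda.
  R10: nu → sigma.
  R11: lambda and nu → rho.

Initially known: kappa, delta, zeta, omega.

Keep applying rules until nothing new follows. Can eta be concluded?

eta would need lambda, zeta, and psi (R8), but psi is never established.

No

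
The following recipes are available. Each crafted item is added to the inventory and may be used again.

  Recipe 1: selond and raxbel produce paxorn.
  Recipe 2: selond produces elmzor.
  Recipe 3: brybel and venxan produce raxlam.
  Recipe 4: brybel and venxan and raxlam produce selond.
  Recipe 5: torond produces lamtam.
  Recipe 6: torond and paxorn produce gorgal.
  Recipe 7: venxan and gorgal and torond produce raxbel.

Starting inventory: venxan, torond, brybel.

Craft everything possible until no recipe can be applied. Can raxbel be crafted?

raxbel would need venxan, gorgal, and torond (Recipe 7), but gorgal is never obtained.

No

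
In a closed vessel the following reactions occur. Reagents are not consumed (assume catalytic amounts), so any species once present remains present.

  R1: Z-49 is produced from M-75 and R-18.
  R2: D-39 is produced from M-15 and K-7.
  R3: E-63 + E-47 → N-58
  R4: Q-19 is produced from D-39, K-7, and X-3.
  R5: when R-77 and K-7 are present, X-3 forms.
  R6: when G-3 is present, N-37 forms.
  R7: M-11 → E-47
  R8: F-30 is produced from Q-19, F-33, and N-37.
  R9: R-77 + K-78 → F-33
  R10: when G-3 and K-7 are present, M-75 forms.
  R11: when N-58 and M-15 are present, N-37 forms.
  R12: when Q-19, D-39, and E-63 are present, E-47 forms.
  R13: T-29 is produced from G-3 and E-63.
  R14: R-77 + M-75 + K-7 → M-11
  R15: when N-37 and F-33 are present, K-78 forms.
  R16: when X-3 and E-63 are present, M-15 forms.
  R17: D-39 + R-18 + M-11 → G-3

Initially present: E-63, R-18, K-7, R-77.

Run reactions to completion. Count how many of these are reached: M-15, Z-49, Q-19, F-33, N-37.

3

R-77 and K-7 present → X-3 forms (R5).
X-3 and E-63 present → M-15 forms (R16).
M-15 and K-7 present → D-39 forms (R2).
D-39, K-7, and X-3 present → Q-19 forms (R4).
Q-19, D-39, and E-63 present → E-47 forms (R12).
E-63 and E-47 present → N-58 forms (R3).
N-58 and M-15 present → N-37 forms (R11).
M-15: reached.
Z-49 would need M-75 and R-18 (R1), but M-75 never forms.
Q-19: reached.
F-33 would need R-77 and K-78 (R9), but K-78 never forms.
N-37: reached.
Reached: M-15, Q-19, and N-37 — 3 of the 5.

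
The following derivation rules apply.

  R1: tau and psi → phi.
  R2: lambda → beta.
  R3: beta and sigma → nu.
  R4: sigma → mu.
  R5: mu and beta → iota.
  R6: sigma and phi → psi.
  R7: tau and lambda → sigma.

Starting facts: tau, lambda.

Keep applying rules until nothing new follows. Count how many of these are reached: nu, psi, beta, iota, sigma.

4

From tau and lambda, R7 gives sigma.
lambda holds, so beta follows (R2).
From beta and sigma, R3 gives nu.
sigma holds, so mu follows (R4).
mu and beta hold, so iota follows (R5).
nu: reached.
psi would need sigma and phi (R6), but phi is never established.
beta: reached.
iota: reached.
sigma: reached.
Reached: nu, beta, iota, and sigma — 4 of the 5.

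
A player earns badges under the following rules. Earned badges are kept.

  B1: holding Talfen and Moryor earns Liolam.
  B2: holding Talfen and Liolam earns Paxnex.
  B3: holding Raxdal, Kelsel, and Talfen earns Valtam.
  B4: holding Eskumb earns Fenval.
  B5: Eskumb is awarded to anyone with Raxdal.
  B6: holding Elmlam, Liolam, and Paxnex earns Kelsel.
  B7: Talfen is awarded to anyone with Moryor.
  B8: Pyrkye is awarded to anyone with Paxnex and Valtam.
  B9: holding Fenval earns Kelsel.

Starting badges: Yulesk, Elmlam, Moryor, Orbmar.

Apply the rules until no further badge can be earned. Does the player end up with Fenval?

No

Fenval would need Eskumb (B4), but Eskumb is never earned.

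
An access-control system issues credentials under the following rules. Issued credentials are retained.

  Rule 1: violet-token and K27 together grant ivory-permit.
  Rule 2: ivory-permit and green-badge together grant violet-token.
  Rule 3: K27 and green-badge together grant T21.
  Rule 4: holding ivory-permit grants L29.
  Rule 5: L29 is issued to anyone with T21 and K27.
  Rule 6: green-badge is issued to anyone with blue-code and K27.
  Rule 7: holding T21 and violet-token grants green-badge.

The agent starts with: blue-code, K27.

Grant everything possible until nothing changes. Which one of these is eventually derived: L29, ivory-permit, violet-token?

L29

Holding blue-code and K27 grants green-badge (Rule 6).
Holding K27 and green-badge grants T21 (Rule 3).
Holding T21 and K27 grants L29 (Rule 5).
violet-token would need ivory-permit and green-badge (Rule 2), but ivory-permit is never granted. ivory-permit would need violet-token and K27 (Rule 1), but violet-token is never granted.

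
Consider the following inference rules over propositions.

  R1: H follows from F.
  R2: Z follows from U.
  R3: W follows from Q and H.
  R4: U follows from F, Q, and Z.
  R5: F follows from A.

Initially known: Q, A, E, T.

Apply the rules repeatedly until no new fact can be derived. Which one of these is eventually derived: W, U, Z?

A holds, so F follows (R5).
From F, R1 gives H.
Q and H hold, so W follows (R3).
Z would need U (R2), but U is never established. U would need F, Q, and Z (R4), but Z is never established.

W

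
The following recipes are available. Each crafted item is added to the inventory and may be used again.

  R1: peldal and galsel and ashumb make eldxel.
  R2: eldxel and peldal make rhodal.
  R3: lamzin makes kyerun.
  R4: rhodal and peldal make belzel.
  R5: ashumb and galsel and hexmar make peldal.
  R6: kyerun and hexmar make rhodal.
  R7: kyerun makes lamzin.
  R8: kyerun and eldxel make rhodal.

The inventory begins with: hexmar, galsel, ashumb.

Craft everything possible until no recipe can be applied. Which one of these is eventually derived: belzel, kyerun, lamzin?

Using R5, ashumb, galsel, and hexmar make peldal.
peldal and galsel and ashumb → eldxel (R1).
Using R2, eldxel and peldal make rhodal.
Using R4, rhodal and peldal make belzel.
lamzin would need kyerun (R7), but kyerun is never obtained. kyerun would need lamzin (R3), but lamzin is never obtained.

belzel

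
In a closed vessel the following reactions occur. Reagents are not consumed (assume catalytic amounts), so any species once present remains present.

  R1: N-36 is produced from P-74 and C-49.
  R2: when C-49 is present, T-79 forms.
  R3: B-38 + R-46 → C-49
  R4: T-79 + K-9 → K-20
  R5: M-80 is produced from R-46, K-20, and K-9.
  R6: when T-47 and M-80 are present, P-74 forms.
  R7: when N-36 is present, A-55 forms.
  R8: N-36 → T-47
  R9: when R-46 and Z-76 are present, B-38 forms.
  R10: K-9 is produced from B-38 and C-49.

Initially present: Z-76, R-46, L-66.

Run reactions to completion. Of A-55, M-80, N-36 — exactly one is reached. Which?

R-46 and Z-76 present → B-38 forms (R9).
B-38 and R-46 present → C-49 forms (R3).
B-38 and C-49 present → K-9 forms (R10).
C-49 present → T-79 forms (R2).
T-79 and K-9 present → K-20 forms (R4).
R-46, K-20, and K-9 present → M-80 forms (R5).
A-55 would need N-36 (R7), but N-36 never forms. N-36 would need P-74 and C-49 (R1), but P-74 never forms.

M-80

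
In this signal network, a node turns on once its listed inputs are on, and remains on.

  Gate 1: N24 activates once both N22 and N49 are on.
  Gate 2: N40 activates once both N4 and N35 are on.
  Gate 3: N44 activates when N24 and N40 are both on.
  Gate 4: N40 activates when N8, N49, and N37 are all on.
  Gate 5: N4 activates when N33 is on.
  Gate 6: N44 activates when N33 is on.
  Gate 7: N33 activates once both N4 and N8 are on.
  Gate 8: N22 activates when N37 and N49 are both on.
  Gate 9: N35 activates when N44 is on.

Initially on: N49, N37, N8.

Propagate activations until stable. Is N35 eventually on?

Gate 4: N8, N49, and N37 on → N40 on.
N37 and N49 are on, so N22 activates (Gate 8).
N22 and N49 are on, so N24 activates (Gate 1).
Gate 3: N24 and N40 on → N44 on.
N44 is on, so N35 activates (Gate 9).

Yes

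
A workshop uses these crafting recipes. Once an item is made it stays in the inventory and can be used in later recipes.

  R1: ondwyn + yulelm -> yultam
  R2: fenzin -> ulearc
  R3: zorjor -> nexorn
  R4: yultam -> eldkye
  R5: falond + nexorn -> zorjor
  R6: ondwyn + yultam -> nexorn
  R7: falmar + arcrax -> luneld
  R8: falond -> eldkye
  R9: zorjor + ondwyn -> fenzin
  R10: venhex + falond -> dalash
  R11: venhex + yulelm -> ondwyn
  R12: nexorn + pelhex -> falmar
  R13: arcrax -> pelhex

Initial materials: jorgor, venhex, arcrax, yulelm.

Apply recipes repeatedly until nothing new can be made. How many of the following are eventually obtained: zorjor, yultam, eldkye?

2

venhex + yulelm -> ondwyn (R11).
ondwyn + yulelm -> yultam (R1).
yultam -> eldkye (R4).
zorjor would need falond and nexorn (R5), but falond is never obtained.
yultam: reached.
eldkye: reached.
Reached: yultam and eldkye — 2 of the 3.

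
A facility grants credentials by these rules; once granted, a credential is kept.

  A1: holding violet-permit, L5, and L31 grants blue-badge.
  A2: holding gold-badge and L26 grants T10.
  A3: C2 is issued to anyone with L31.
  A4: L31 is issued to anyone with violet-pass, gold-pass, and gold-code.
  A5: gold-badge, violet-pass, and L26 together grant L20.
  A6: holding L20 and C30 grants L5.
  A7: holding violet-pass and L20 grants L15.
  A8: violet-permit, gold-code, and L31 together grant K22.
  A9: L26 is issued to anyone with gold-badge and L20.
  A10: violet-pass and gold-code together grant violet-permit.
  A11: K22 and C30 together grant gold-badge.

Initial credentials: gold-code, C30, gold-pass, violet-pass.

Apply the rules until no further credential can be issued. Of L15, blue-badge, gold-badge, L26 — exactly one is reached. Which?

gold-badge

Holding violet-pass and gold-code grants violet-permit (A10).
Holding violet-pass, gold-pass, and gold-code grants L31 (A4).
Holding violet-permit, gold-code, and L31 grants K22 (A8).
Holding K22 and C30 grants gold-badge (A11).
blue-badge would need violet-permit, L5, and L31 (A1), but L5 is never granted. L15 would need violet-pass and L20 (A7), but L20 is never granted. L26 would need gold-badge and L20 (A9), but L20 is never granted.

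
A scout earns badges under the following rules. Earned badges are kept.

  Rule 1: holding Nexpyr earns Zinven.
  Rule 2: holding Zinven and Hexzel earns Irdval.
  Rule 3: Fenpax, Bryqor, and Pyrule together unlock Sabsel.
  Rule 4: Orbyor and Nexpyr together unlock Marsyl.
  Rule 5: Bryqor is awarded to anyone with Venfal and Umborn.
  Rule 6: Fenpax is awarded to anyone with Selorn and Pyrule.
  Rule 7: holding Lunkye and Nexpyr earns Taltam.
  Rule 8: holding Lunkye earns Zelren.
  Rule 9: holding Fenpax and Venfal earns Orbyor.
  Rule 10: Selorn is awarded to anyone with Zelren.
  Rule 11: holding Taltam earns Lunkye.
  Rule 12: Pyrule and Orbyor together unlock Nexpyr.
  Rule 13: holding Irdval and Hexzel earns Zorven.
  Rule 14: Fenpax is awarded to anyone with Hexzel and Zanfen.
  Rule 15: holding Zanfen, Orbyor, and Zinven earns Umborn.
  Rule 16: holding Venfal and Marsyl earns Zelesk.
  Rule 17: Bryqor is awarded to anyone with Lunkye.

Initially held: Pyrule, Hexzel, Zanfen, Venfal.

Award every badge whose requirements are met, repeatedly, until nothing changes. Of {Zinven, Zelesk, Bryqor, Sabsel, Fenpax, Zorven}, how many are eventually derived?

With Hexzel and Zanfen, Fenpax is earned (Rule 14).
With Fenpax and Venfal, Orbyor is earned (Rule 9).
With Pyrule and Orbyor, Nexpyr is earned (Rule 12).
With Orbyor and Nexpyr, Marsyl is earned (Rule 4).
With Nexpyr, Zinven is earned (Rule 1).
With Venfal and Marsyl, Zelesk is earned (Rule 16).
With Zinven and Hexzel, Irdval is earned (Rule 2).
With Zanfen, Orbyor, and Zinven, Umborn is earned (Rule 15).
With Irdval and Hexzel, Zorven is earned (Rule 13).
With Venfal and Umborn, Bryqor is earned (Rule 5).
With Fenpax, Bryqor, and Pyrule, Sabsel is earned (Rule 3).
Zinven: reached.
Zelesk: reached.
Bryqor: reached.
Sabsel: reached.
Fenpax: reached.
Zorven: reached.
All 6 are reached.

6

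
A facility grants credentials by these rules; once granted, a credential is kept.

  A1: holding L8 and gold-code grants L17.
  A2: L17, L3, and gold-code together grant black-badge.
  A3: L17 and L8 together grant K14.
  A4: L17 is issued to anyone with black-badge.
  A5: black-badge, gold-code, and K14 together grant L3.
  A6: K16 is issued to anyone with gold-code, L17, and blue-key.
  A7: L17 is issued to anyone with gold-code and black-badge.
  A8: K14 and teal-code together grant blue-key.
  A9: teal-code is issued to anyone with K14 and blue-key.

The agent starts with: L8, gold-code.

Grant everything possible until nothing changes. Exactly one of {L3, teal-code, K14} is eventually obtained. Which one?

Holding L8 and gold-code grants L17 (A1).
Holding L17 and L8 grants K14 (A3).
L3 would need black-badge, gold-code, and K14 (A5), but black-badge is never granted. teal-code would need K14 and blue-key (A9), but blue-key is never granted.

K14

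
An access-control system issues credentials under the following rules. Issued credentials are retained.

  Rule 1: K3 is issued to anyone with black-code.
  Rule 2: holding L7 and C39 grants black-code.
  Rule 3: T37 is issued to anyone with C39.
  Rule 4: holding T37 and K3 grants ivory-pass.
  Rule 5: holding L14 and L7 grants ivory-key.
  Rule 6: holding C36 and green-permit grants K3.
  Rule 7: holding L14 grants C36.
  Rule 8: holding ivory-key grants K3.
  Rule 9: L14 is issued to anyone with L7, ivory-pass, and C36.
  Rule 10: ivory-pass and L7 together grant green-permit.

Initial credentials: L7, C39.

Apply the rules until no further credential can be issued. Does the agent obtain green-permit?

Holding L7 and C39 grants black-code (Rule 2).
Holding C39 grants T37 (Rule 3).
Holding black-code grants K3 (Rule 1).
Holding T37 and K3 grants ivory-pass (Rule 4).
Holding ivory-pass and L7 grants green-permit (Rule 10).

Yes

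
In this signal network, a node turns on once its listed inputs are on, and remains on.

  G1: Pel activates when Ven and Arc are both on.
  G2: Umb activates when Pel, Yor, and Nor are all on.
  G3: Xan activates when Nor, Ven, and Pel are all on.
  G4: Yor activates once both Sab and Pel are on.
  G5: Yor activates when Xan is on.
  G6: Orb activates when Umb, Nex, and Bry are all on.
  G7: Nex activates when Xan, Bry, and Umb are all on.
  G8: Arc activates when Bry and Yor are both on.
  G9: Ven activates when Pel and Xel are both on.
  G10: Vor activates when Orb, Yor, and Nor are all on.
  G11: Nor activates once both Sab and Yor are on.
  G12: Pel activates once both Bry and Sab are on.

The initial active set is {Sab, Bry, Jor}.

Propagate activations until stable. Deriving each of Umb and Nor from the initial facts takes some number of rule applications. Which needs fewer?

Nor: Bry and Sab are on, so Pel activates (G12). G4: Sab and Pel on → Yor on. Sab and Yor are on, so Nor activates (G11). [3 rule applications]
Umb: Bry and Sab are on, so Pel activates (G12). Sab and Pel are on, so Yor activates (G4). Sab and Yor are on, so Nor activates (G11). Pel, Yor, and Nor are on, so Umb activates (G2). [4 rule applications]
Nor needs fewer.

Nor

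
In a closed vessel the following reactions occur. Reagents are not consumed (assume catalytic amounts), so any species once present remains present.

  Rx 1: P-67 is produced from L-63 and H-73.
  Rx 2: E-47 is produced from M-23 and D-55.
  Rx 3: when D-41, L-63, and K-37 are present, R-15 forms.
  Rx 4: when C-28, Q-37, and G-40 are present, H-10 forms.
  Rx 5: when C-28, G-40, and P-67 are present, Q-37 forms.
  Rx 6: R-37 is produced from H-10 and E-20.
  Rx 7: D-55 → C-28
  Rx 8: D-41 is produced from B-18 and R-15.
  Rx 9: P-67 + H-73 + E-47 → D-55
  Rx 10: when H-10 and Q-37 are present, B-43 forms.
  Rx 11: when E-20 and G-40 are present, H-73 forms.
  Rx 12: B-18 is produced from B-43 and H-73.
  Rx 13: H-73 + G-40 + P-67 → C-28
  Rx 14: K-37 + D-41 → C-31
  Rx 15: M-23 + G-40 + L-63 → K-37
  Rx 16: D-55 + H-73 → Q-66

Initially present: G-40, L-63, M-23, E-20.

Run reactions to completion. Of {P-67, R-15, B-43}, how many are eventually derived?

E-20 and G-40 present → H-73 forms (Rx 11).
L-63 and H-73 present → P-67 forms (Rx 1).
H-73, G-40, and P-67 present → C-28 forms (Rx 13).
C-28, G-40, and P-67 present → Q-37 forms (Rx 5).
C-28, Q-37, and G-40 present → H-10 forms (Rx 4).
H-10 and Q-37 present → B-43 forms (Rx 10).
P-67: reached.
R-15 would need D-41, L-63, and K-37 (Rx 3), but D-41 never forms.
B-43: reached.
Reached: P-67 and B-43 — 2 of the 3.

2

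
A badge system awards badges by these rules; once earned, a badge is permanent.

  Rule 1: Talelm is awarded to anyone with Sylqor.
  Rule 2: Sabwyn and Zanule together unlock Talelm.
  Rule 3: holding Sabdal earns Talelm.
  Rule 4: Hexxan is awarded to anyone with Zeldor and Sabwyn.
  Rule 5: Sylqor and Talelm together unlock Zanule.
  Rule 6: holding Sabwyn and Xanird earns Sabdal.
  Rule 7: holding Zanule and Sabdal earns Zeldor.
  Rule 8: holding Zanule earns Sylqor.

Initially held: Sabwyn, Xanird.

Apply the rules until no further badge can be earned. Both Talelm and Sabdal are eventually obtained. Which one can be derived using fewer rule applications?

Sabdal: With Sabwyn and Xanird, Sabdal is earned (Rule 6). [1 rule application]
Talelm: With Sabwyn and Xanird, Sabdal is earned (Rule 6). With Sabdal, Talelm is earned (Rule 3). [2 rule applications]
Sabdal needs fewer.

Sabdal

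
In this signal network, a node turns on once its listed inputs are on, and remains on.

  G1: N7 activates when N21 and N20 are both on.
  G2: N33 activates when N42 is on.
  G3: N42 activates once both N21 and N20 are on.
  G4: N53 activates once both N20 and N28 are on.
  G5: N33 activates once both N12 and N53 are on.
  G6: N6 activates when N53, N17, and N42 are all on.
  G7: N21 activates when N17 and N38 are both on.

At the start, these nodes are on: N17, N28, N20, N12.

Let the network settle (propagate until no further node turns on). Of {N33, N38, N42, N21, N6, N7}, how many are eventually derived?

N20 and N28 are on, so N53 activates (G4).
N12 and N53 are on, so N33 activates (G5).
N33: reached.
No rule produces N38, and it is not given.
N42 would need N21 and N20 (G3), but N21 never turns on.
N21 would need N17 and N38 (G7), but N38 never turns on.
N6 would need N53, N17, and N42 (G6), but N42 never turns on.
N7 would need N21 and N20 (G1), but N21 never turns on.
Reached: N33 — 1 of the 6.

1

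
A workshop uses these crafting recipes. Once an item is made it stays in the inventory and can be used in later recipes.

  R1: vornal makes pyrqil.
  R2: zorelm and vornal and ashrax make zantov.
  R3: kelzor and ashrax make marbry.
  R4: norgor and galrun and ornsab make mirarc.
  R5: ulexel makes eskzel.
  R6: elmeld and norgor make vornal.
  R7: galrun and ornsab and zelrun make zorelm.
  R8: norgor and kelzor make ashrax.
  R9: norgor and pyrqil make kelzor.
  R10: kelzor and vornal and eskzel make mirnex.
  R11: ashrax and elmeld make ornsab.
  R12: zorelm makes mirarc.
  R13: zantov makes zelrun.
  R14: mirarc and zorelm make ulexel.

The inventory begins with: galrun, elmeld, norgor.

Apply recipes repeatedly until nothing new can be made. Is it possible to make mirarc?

Yes

Using R6, elmeld and norgor make vornal.
vornal → pyrqil (R1).
norgor and pyrqil → kelzor (R9).
norgor and kelzor → ashrax (R8).
ashrax and elmeld → ornsab (R11).
norgor and galrun and ornsab → mirarc (R4).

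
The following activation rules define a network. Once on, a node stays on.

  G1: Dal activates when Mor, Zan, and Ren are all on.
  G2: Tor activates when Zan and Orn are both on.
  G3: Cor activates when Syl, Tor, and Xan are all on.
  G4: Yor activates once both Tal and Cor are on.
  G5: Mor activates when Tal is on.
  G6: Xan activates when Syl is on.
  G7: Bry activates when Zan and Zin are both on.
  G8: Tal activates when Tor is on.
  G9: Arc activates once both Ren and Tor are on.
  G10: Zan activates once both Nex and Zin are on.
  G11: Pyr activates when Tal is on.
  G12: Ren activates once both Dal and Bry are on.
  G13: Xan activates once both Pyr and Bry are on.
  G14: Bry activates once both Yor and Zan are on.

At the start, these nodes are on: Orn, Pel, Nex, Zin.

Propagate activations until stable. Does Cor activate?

Cor would need Syl, Tor, and Xan (G3), but Syl never turns on.

No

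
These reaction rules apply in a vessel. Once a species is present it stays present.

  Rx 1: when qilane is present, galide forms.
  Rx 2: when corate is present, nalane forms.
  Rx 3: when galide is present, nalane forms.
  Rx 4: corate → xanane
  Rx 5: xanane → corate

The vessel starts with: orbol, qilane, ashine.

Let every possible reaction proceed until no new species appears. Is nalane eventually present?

qilane present → galide forms (Rx 1).
galide present → nalane forms (Rx 3).

Yes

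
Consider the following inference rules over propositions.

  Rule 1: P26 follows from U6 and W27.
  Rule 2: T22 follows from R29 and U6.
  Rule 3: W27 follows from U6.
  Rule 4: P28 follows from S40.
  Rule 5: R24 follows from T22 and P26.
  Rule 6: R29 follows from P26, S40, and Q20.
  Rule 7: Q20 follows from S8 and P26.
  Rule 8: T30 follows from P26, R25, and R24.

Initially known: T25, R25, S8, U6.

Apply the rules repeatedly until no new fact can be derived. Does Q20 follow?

U6 holds, so W27 follows (Rule 3).
From U6 and W27, Rule 1 gives P26.
S8 and P26 hold, so Q20 follows (Rule 7).

Yes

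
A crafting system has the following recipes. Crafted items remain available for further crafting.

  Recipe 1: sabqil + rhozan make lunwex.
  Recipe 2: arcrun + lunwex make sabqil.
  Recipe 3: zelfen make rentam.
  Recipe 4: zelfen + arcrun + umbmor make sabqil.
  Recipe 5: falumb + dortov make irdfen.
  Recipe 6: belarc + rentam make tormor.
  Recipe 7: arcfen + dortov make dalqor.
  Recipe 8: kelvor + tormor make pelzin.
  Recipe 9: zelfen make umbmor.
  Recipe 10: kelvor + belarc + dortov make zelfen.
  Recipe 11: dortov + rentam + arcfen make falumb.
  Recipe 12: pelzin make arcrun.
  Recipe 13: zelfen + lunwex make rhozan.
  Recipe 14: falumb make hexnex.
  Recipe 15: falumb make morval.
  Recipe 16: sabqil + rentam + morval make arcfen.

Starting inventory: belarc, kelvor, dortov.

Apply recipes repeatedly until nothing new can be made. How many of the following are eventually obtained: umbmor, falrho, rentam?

2

kelvor + belarc + dortov → zelfen (Recipe 10).
zelfen → rentam (Recipe 3).
zelfen → umbmor (Recipe 9).
umbmor: reached.
No rule produces falrho, and it is not given.
rentam: reached.
Reached: umbmor and rentam — 2 of the 3.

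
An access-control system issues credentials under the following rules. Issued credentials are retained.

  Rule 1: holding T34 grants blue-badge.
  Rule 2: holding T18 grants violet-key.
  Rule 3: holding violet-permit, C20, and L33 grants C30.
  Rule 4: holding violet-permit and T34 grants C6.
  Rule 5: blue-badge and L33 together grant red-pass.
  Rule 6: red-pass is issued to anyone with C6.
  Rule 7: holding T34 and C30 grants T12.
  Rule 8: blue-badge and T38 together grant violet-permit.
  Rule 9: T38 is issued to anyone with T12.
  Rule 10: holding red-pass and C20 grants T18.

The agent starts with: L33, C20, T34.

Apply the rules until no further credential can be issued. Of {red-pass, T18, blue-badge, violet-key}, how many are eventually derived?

Holding T34 grants blue-badge (Rule 1).
Holding blue-badge and L33 grants red-pass (Rule 5).
Holding red-pass and C20 grants T18 (Rule 10).
Holding T18 grants violet-key (Rule 2).
red-pass: reached.
T18: reached.
blue-badge: reached.
violet-key: reached.
All 4 are reached.

4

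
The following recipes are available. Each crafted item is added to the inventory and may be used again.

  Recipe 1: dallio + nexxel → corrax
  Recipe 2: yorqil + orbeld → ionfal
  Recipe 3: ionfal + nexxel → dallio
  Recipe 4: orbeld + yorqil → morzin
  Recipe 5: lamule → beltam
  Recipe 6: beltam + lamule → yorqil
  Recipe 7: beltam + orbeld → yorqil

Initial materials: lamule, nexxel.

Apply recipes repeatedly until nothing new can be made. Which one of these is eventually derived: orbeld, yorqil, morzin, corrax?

yorqil

Using Recipe 5, lamule makes beltam.
Using Recipe 6, beltam and lamule make yorqil.
No rule produces orbeld, and it is not given. morzin would need orbeld and yorqil (Recipe 4), but orbeld is never obtained. corrax would need dallio and nexxel (Recipe 1), but dallio is never obtained.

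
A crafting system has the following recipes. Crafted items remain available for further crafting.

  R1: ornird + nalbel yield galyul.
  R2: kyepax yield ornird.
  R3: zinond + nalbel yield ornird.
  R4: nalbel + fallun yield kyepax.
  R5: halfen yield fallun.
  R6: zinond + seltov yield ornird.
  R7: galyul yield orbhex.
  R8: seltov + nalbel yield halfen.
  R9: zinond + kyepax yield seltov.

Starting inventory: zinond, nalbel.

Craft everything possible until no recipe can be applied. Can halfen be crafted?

No

halfen would need seltov and nalbel (R8), but seltov is never obtained.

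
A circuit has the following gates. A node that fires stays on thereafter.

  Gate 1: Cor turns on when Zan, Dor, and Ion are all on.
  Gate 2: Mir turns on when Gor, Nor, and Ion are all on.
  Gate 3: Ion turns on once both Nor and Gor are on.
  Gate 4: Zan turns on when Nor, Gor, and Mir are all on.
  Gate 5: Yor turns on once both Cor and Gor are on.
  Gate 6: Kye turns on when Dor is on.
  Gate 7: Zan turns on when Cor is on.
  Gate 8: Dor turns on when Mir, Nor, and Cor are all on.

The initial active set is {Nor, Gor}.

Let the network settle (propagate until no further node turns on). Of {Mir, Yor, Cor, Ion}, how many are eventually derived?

2

Nor and Gor are on, so Ion turns on (Gate 3).
Gor, Nor, and Ion are on, so Mir turns on (Gate 2).
Mir: reached.
Yor would need Cor and Gor (Gate 5), but Cor never turns on.
Cor would need Zan, Dor, and Ion (Gate 1), but Dor never turns on.
Ion: reached.
Reached: Mir and Ion — 2 of the 4.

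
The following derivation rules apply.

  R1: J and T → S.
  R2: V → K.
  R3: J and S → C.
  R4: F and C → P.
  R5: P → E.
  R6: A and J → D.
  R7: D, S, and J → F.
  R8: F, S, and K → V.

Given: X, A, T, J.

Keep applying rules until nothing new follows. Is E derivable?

Yes

A and J hold, so D follows (R6).
J and T hold, so S follows (R1).
From J and S, R3 gives C.
From D, S, and J, R7 gives F.
From F and C, R4 gives P.
From P, R5 gives E.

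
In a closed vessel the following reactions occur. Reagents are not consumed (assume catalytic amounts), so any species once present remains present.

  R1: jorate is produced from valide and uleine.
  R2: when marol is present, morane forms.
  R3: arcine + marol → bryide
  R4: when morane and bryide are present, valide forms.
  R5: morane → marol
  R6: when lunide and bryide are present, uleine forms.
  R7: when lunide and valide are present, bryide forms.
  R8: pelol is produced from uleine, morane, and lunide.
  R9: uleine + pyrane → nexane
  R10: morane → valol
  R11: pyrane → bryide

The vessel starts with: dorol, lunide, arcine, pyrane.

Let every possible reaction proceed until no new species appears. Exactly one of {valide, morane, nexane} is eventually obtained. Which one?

nexane

pyrane present → bryide forms (R11).
lunide and bryide present → uleine forms (R6).
uleine and pyrane present → nexane forms (R9).
valide would need morane and bryide (R4), but morane never forms. morane would need marol (R2), but marol never forms.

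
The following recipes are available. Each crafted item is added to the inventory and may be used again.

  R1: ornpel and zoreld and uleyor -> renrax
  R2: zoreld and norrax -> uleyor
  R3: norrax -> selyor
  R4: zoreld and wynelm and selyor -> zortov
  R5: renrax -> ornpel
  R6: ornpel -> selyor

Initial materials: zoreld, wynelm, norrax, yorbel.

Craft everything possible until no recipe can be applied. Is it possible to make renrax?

renrax would need ornpel, zoreld, and uleyor (R1), but ornpel is never obtained.

No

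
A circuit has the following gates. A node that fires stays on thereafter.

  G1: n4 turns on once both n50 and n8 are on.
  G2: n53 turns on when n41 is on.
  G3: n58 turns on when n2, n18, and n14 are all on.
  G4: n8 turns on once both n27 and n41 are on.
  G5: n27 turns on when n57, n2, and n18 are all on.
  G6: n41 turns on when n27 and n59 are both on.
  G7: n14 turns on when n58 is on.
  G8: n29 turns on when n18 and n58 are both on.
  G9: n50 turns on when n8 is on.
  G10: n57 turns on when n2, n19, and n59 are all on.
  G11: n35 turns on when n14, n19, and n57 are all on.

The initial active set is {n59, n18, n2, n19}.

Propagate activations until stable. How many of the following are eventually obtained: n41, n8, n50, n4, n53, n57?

6

n2, n19, and n59 are on, so n57 turns on (G10).
n57, n2, and n18 are on, so n27 turns on (G5).
G6: n27 and n59 on → n41 on.
G4: n27 and n41 on → n8 on.
G2: n41 on → n53 on.
n8 is on, so n50 turns on (G9).
n50 and n8 are on, so n4 turns on (G1).
n41: reached.
n8: reached.
n50: reached.
n4: reached.
n53: reached.
n57: reached.
All 6 are reached.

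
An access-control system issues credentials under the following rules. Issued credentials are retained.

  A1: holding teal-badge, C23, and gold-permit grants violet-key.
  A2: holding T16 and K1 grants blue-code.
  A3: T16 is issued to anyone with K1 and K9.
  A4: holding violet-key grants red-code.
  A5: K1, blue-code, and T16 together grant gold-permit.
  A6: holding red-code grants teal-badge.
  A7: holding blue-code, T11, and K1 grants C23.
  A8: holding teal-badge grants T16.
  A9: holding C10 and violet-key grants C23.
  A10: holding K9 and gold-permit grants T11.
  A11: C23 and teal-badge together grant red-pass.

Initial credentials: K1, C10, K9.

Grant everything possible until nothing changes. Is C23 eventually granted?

Holding K1 and K9 grants T16 (A3).
Holding T16 and K1 grants blue-code (A2).
Holding K1, blue-code, and T16 grants gold-permit (A5).
Holding K9 and gold-permit grants T11 (A10).
Holding blue-code, T11, and K1 grants C23 (A7).

Yes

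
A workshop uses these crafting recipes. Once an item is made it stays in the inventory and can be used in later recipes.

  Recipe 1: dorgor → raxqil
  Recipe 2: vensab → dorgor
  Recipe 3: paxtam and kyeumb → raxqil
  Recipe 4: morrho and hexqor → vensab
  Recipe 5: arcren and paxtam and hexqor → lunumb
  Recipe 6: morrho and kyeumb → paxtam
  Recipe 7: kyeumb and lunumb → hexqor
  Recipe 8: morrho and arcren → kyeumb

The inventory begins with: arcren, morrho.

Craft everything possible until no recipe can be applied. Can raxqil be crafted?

Using Recipe 8, morrho and arcren make kyeumb.
Using Recipe 6, morrho and kyeumb make paxtam.
paxtam and kyeumb → raxqil (Recipe 3).

Yes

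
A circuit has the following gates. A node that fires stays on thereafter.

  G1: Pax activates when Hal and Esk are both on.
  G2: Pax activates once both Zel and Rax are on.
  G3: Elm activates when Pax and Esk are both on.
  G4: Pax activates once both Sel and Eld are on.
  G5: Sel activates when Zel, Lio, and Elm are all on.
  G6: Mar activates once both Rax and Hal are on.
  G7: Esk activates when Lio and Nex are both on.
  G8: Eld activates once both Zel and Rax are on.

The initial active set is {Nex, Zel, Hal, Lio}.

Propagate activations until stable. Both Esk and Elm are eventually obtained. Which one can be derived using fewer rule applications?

Esk

Esk: G7: Lio and Nex on → Esk on. [1 rule application]
Elm: G7: Lio and Nex on → Esk on. Hal and Esk are on, so Pax activates (G1). Pax and Esk are on, so Elm activates (G3). [3 rule applications]
Esk needs fewer.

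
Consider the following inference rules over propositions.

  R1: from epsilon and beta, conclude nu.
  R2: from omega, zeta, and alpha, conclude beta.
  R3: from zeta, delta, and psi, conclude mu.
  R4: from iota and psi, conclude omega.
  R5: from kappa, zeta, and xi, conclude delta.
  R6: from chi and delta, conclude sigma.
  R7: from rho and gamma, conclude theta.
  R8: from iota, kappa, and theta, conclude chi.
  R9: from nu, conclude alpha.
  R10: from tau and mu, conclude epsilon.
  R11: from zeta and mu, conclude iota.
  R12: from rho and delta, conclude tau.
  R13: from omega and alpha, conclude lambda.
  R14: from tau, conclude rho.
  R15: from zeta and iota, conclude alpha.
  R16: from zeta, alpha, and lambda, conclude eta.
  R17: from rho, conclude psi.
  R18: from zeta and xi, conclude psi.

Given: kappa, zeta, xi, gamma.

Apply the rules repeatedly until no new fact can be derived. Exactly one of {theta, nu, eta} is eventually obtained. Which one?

eta

From kappa, zeta, and xi, R5 gives delta.
zeta and xi hold, so psi follows (R18).
zeta, delta, and psi hold, so mu follows (R3).
From zeta and mu, R11 gives iota.
From iota and psi, R4 gives omega.
zeta and iota hold, so alpha follows (R15).
omega and alpha hold, so lambda follows (R13).
From zeta, alpha, and lambda, R16 gives eta.
nu would need epsilon and beta (R1), but epsilon is never established. theta would need rho and gamma (R7), but rho is never established.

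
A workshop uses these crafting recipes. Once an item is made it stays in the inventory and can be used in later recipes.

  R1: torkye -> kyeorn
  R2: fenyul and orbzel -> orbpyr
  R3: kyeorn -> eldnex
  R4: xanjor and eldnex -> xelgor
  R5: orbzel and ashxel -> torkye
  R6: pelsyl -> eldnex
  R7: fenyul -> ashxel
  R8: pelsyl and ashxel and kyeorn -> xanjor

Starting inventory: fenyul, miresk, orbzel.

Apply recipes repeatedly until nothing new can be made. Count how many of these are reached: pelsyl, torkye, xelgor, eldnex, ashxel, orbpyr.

Using R2, fenyul and orbzel make orbpyr.
Using R7, fenyul makes ashxel.
Using R5, orbzel and ashxel make torkye.
Using R1, torkye makes kyeorn.
kyeorn -> eldnex (R3).
No rule produces pelsyl, and it is not given.
torkye: reached.
xelgor would need xanjor and eldnex (R4), but xanjor is never obtained.
eldnex: reached.
ashxel: reached.
orbpyr: reached.
Reached: torkye, eldnex, ashxel, and orbpyr — 4 of the 6.

4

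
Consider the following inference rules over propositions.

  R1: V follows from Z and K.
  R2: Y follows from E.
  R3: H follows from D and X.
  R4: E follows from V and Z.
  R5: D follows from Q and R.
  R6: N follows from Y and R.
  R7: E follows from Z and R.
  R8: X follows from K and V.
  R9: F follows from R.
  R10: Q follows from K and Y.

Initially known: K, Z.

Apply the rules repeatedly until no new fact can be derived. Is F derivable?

F would need R (R9), but R is never established.

No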